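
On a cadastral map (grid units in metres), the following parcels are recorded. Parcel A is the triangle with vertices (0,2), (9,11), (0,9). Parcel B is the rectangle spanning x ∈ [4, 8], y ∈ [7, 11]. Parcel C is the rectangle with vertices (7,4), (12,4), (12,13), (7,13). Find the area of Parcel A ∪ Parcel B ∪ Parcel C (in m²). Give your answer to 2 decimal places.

79.28

By inclusion–exclusion:
Individual areas: |Parcel A| = 31.5, |Parcel B| = 16, |Parcel C| = 45.
|Parcel A∩Parcel B| = 8.8333.
|Parcel A∩Parcel C| = 1.5556.
|Parcel B∩Parcel C|: x∈[7,8], y∈[7,11] → 1·4 = 4.
|Parcel A∩Parcel B∩Parcel C| = 1.1667.
|Parcel A ∪ Parcel B ∪ Parcel C| = 92.5 − 14.3889 + 1.1667 = 79.28.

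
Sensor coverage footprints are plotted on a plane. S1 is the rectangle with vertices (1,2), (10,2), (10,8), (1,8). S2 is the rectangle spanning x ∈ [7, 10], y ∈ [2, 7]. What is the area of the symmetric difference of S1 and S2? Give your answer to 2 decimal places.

39.00

|S1∩S2|: x∈[7,10], y∈[2,7] → 3·5 = 15.
|S1 △ S2| = |S1| + |S2| − 2·|S1∩S2| = 54 + 15 − 30 = 39.00.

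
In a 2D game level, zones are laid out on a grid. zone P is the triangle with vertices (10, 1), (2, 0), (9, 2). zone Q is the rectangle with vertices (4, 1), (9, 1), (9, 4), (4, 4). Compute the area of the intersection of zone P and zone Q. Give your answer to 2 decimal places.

The intersection is the polygon with vertices (9,2), (9,1), (5.5,1).
By the shoelace formula its area is 1.75.

1.75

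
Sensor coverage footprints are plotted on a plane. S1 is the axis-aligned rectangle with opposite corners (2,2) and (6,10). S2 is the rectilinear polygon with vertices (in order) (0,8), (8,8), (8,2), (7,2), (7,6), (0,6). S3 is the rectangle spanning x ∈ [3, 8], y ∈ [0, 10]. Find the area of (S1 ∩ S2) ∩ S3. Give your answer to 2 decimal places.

The region (S1 ∩ S2) ∩ S3 is the polygon with vertices (3,6), (3,8), (6,8), (6,6).
By the shoelace formula its area is 6.00.

6.00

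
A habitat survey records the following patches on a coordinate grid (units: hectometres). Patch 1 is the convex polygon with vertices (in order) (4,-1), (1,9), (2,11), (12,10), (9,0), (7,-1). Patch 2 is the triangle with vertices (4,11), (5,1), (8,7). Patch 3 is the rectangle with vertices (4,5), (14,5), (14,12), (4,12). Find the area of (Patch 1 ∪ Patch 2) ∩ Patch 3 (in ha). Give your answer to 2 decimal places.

The region (Patch 1 ∪ Patch 2) ∩ Patch 3 is the polygon with vertices (4.02,10.798), (4,11), (4.222,10.778), (12,10), (10.5,5), (4,5), (4,10.8).
By the shoelace formula its area is 39.47.

39.47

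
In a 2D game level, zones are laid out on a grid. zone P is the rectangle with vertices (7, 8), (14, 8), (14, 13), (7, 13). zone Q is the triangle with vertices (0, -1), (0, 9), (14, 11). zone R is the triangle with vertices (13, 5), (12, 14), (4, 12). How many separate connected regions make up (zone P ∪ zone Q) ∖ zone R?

(zone P ∪ zone Q) ∖ zone R splits into 3 disjoint pieces (area 8.0556, area 59.0998, area 0.125).

3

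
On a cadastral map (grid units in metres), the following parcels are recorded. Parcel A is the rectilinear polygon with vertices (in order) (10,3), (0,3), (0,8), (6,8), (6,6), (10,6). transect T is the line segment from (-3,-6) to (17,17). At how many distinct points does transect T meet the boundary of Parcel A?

The segment meets the boundary at (7.435,6), (4.826,3).

2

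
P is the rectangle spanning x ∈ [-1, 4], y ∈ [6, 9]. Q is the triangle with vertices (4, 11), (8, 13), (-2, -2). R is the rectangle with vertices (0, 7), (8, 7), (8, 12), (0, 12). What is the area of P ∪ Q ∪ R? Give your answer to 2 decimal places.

54.23

By inclusion–exclusion:
Individual areas: |P| = 15, |Q| = 20, |R| = 40.
|P∩Q| = 4.5128.
|P∩R|: x∈[0,4], y∈[7,9] → 4·2 = 8.
|Q∩R| = 11.0256.
|P∩Q∩R| = 2.7692.
|P ∪ Q ∪ R| = 75 − 23.5385 + 2.7692 = 54.23.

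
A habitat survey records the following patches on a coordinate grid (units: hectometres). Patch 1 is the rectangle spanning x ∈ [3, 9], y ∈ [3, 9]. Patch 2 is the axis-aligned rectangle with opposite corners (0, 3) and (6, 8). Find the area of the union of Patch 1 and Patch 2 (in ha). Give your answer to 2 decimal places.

By inclusion–exclusion:
Individual areas: |Patch 1| = 36, |Patch 2| = 30.
|Patch 1∩Patch 2|: x∈[3,6], y∈[3,8] → 3·5 = 15.
|Patch 1 ∪ Patch 2| = 66 − 15 = 51.00.

51.00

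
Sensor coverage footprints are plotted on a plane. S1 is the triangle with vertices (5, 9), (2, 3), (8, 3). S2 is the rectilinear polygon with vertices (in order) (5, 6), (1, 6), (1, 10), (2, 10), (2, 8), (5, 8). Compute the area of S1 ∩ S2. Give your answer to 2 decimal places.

The intersection is the polygon with vertices (4.5,8), (5,8), (5,6), (3.5,6).
By the shoelace formula its area is 2.00.

2.00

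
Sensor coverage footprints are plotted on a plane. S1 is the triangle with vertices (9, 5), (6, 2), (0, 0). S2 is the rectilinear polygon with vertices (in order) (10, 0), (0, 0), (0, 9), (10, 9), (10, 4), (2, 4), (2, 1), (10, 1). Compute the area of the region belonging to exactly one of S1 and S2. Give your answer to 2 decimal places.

69.98

|S1| = 6, |S2| = 66, |S1∩S2| = 1.0111.
|S1 △ S2| = |S1| + |S2| − 2·|S1∩S2| = 6 + 66 − 2.0222 = 69.98.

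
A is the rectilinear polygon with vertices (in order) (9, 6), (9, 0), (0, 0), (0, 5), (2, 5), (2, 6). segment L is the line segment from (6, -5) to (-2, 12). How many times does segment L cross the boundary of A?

2

The segment meets the boundary at (1.294,5), (3.647,0).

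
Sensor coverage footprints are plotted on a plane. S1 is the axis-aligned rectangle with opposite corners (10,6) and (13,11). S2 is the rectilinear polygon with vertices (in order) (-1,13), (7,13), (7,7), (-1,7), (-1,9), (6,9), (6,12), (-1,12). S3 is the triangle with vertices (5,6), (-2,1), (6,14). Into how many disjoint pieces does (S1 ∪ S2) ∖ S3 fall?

(S1 ∪ S2) ∖ S3 splits into 4 disjoint pieces (area 15, area 6.0769, area 7.6875, area 6.6154).

4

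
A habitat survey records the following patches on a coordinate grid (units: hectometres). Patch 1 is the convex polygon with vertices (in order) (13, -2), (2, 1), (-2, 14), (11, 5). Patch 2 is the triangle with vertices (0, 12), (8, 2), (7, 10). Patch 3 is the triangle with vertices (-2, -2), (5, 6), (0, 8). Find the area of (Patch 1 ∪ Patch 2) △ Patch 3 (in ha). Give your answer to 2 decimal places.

|Patch 1 ∪ Patch 2| = 108.46.
|(Patch 1 ∪ Patch 2) ∩ Patch 3| = 13.3769.
|(Patch 1 ∪ Patch 2) △ Patch 3| = 108.46 + 27 − 26.7539 = 108.71.

108.71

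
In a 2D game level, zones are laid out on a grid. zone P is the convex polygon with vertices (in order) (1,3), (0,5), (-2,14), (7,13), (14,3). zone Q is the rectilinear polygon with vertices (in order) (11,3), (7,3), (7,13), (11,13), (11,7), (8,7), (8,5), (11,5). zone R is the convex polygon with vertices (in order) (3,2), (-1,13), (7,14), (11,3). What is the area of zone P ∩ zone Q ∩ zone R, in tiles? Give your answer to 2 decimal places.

17.80

The intersection is the polygon with vertices (8,7), (8,5), (10.273,5), (11,3), (7,3), (7,13), (7.757,11.919), (9.546,7).
By the shoelace formula its area is 17.80.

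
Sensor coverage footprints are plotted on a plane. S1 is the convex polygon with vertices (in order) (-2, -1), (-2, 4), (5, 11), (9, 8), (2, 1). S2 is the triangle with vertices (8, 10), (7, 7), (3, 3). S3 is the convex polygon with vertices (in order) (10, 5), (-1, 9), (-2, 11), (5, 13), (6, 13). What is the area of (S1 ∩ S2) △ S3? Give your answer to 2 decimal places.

45.59

|S1 ∩ S2| = 3.845.
|(S1 ∩ S2) ∩ S3| = 2.1267.
|(S1 ∩ S2) △ S3| = 3.845 + 46 − 4.2535 = 45.59.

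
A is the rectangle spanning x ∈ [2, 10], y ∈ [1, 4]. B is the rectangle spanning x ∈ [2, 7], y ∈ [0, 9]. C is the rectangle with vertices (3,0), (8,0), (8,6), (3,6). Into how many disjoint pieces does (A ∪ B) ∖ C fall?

2

(A ∪ B) ∖ C splits into 2 disjoint pieces (area 6, area 21).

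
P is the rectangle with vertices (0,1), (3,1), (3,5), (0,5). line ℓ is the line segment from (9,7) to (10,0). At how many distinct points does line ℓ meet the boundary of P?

The segment lies entirely outside P and never meets its boundary.

0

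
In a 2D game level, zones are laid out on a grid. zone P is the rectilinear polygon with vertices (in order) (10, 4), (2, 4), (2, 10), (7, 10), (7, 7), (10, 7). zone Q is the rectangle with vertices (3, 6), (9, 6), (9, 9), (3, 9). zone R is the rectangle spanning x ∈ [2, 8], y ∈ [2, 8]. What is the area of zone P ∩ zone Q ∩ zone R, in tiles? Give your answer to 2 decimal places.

9.00

The intersection is the polygon with vertices (8,7), (8,6), (3,6), (3,8), (7,8), (7,7).
By the shoelace formula its area is 9.00.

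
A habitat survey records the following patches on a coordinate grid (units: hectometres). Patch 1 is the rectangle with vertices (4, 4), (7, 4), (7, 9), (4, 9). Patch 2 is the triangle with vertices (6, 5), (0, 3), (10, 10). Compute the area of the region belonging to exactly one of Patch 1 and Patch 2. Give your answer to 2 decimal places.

|Patch 1| = 15, |Patch 2| = 11, |Patch 1∩Patch 2| = 5.5917.
|Patch 1 △ Patch 2| = |Patch 1| + |Patch 2| − 2·|Patch 1∩Patch 2| = 15 + 11 − 11.1833 = 14.82.

14.82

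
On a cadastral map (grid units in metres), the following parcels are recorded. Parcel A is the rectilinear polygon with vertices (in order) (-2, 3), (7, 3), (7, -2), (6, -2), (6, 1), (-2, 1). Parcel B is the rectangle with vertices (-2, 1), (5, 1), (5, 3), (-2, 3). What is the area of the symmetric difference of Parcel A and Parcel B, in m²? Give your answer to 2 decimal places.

7.00

|Parcel A| = 21, |Parcel B| = 14, |Parcel A∩Parcel B| = 14.
|Parcel A △ Parcel B| = |Parcel A| + |Parcel B| − 2·|Parcel A∩Parcel B| = 21 + 14 − 28 = 7.00.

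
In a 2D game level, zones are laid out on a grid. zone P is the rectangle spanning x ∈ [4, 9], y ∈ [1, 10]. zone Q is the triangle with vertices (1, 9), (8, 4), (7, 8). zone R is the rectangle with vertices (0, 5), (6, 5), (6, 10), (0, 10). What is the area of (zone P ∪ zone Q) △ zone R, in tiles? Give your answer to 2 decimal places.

|zone P ∪ zone Q| = 47.4643.
|(zone P ∪ zone Q) ∩ zone R| = 12.4643.
|(zone P ∪ zone Q) △ zone R| = 47.4643 + 30 − 24.9286 = 52.54.

52.54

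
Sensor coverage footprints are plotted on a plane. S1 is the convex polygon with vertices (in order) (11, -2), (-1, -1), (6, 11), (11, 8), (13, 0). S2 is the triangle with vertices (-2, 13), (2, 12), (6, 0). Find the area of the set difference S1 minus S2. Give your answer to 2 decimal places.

|S1| = 110.5, |S1∩S2| = 5.2843.
|S1 ∖ S2| = |S1| − |S1∩S2| = 110.5 − 5.2843 = 105.22.

105.22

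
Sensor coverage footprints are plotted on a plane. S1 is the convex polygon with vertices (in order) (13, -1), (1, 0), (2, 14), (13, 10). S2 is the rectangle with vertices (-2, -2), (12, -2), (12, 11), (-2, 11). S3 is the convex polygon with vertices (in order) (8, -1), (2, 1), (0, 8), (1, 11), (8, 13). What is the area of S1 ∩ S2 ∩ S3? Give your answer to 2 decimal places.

70.16

The intersection is the polygon with vertices (1.786,11), (8,11), (8,-0.583), (6.333,-0.444), (2,1), (1.257,3.6).
By the shoelace formula its area is 70.16.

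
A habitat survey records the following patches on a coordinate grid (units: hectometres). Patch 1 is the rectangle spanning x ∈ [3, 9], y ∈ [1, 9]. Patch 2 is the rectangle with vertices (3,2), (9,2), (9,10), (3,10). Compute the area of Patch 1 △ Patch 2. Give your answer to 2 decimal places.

12.00

|Patch 1∩Patch 2|: x∈[3,9], y∈[2,9] → 6·7 = 42.
|Patch 1 △ Patch 2| = |Patch 1| + |Patch 2| − 2·|Patch 1∩Patch 2| = 48 + 48 − 84 = 12.00.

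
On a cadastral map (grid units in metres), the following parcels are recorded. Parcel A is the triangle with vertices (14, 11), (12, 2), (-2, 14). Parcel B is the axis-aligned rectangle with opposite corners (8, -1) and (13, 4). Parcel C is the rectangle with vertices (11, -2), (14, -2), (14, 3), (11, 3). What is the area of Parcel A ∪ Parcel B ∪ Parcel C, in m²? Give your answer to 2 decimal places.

By inclusion–exclusion:
Individual areas: |Parcel A| = 75, |Parcel B| = 25, |Parcel C| = 15.
|Parcel A∩Parcel B| = 2.7778.
|Parcel A∩Parcel C| = 0.6825.
|Parcel B∩Parcel C|: x∈[11,13], y∈[-1,3] → 2·4 = 8.
|Parcel A∩Parcel B∩Parcel C| = 0.6825.
|Parcel A ∪ Parcel B ∪ Parcel C| = 115 − 11.4603 + 0.6825 = 104.22.

104.22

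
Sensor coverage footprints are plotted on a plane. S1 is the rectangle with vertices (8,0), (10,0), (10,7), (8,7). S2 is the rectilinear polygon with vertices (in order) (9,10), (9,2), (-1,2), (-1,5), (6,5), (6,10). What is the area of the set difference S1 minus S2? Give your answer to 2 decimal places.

|S1| = 14, |S1∩S2| = 5.
|S1 ∖ S2| = |S1| − |S1∩S2| = 14 − 5 = 9.00.

9.00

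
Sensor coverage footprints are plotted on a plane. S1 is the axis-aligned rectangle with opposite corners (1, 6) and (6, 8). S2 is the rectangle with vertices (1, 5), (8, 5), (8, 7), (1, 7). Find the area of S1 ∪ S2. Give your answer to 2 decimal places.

By inclusion–exclusion:
Individual areas: |S1| = 10, |S2| = 14.
|S1∩S2|: x∈[1,6], y∈[6,7] → 5·1 = 5.
|S1 ∪ S2| = 24 − 5 = 19.00.

19.00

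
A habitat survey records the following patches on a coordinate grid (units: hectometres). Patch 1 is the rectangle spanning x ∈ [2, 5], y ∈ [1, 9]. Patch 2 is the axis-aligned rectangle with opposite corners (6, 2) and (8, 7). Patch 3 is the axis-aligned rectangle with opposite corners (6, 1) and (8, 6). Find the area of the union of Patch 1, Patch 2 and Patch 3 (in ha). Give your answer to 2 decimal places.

By inclusion–exclusion:
Individual areas: |Patch 1| = 24, |Patch 2| = 10, |Patch 3| = 10.
|Patch 1∩Patch 2| = 0 (no overlap).
|Patch 1∩Patch 3| = 0 (no overlap).
|Patch 2∩Patch 3|: x∈[6,8], y∈[2,6] → 2·4 = 8.
|Patch 1∩Patch 2∩Patch 3| = 0.
|Patch 1 ∪ Patch 2 ∪ Patch 3| = 44 − 8 + 0 = 36.00.

36.00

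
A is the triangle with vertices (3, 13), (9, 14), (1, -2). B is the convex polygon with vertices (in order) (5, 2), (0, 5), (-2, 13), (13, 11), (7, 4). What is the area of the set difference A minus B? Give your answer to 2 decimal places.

|A| = 44, |A∩B| = 30.6484.
|A ∖ B| = |A| − |A∩B| = 44 − 30.6484 = 13.35.

13.35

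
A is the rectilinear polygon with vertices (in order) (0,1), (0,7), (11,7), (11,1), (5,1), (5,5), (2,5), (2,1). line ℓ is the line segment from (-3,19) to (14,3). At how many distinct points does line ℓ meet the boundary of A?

2

The segment meets the boundary at (11,5.824), (9.75,7).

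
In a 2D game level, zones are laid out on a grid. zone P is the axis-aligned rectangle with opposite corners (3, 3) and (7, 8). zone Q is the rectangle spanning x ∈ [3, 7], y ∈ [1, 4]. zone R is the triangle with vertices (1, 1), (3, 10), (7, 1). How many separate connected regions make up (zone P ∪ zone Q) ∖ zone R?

(zone P ∪ zone Q) ∖ zone R is a single connected region.

1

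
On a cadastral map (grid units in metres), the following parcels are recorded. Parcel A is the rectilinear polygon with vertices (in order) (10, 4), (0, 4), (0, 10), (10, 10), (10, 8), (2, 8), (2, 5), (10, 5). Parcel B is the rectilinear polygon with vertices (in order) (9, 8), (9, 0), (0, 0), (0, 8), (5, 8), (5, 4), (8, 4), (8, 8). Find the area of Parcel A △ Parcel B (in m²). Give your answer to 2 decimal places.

72.00

|Parcel A| = 36, |Parcel B| = 60, |Parcel A∩Parcel B| = 12.
|Parcel A △ Parcel B| = |Parcel A| + |Parcel B| − 2·|Parcel A∩Parcel B| = 36 + 60 − 24 = 72.00.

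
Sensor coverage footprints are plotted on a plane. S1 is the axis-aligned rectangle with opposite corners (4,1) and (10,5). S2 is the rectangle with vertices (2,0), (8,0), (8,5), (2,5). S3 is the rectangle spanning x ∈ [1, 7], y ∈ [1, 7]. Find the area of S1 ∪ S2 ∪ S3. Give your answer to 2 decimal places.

By inclusion–exclusion:
Individual areas: |S1| = 24, |S2| = 30, |S3| = 36.
|S1∩S2|: x∈[4,8], y∈[1,5] → 4·4 = 16.
|S1∩S3|: x∈[4,7], y∈[1,5] → 3·4 = 12.
|S2∩S3|: x∈[2,7], y∈[1,5] → 5·4 = 20.
|S1∩S2∩S3| = 12.
|S1 ∪ S2 ∪ S3| = 90 − 48 + 12 = 54.00.

54.00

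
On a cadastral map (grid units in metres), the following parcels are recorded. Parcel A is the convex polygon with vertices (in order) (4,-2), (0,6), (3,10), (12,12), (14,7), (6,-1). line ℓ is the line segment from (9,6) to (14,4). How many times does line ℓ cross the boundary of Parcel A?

The segment meets the boundary at (11.857,4.857).

1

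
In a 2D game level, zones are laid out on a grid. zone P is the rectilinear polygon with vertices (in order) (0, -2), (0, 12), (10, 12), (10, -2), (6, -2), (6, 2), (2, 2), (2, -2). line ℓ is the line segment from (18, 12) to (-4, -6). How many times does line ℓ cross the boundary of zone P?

The segment meets the boundary at (0.889,-2), (2,-1.091), (5.778,2), (10,5.455).

4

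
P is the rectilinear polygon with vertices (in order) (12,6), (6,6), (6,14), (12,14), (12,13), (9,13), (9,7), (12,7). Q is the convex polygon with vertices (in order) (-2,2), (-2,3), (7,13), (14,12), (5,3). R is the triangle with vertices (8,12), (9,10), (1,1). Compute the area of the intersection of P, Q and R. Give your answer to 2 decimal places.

The intersection is the polygon with vertices (6,8.857), (8,12), (9,10), (6,6.625).
By the shoelace formula its area is 6.92.

6.92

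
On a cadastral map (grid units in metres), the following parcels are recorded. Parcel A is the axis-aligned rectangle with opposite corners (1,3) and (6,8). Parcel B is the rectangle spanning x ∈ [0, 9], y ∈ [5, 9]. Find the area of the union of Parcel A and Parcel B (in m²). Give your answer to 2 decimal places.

By inclusion–exclusion:
Individual areas: |Parcel A| = 25, |Parcel B| = 36.
|Parcel A∩Parcel B|: x∈[1,6], y∈[5,8] → 5·3 = 15.
|Parcel A ∪ Parcel B| = 61 − 15 = 46.00.

46.00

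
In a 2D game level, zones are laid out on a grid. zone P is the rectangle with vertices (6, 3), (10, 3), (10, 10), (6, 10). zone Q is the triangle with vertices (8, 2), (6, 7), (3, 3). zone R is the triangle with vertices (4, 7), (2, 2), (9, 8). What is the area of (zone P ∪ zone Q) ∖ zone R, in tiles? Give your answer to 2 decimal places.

30.78

|zone P ∪ zone Q| = 36.3.
|(zone P ∪ zone Q) ∩ zone R| = 5.5189.
|(zone P ∪ zone Q) ∖ zone R| = 36.3 − 5.5189 = 30.78.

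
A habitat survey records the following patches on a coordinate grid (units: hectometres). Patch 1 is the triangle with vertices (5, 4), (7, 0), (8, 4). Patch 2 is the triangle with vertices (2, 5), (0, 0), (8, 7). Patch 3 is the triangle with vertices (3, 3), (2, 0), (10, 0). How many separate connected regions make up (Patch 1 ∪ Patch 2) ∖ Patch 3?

2

(Patch 1 ∪ Patch 2) ∖ Patch 3 splits into 2 disjoint pieces (area 5.2874, area 12.913).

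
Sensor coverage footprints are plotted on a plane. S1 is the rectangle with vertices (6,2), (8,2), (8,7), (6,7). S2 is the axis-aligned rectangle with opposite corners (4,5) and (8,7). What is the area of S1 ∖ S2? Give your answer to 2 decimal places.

6.00

|S1∩S2|: x∈[6,8], y∈[5,7] → 2·2 = 4.
|S1| = 10.
|S1 ∖ S2| = |S1| − |S1∩S2| = 10 − 4 = 6.00.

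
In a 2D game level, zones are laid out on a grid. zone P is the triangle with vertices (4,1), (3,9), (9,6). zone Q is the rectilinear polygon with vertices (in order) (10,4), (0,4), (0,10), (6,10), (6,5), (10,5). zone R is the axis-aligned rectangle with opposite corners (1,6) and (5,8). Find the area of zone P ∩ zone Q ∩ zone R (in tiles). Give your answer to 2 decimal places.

3.50

The intersection is the polygon with vertices (3.125,8), (5,8), (5,6), (3.375,6).
By the shoelace formula its area is 3.50.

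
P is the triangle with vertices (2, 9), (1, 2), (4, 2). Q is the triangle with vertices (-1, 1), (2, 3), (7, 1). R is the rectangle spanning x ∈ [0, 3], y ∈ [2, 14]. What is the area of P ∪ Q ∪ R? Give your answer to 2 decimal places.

43.81

By inclusion–exclusion:
Individual areas: |P| = 10.5, |Q| = 8, |R| = 36.
|P∩Q| = 1.8514.
|P∩R| = 8.75.
|Q∩R| = 1.55.
|P∩Q∩R| = 1.4579.
|P ∪ Q ∪ R| = 54.5 − 12.1514 + 1.4579 = 43.81.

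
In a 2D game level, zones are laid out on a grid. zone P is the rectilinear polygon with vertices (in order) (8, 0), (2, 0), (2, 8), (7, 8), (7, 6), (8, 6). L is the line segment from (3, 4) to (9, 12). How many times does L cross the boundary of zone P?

1

The segment meets the boundary at (6,8).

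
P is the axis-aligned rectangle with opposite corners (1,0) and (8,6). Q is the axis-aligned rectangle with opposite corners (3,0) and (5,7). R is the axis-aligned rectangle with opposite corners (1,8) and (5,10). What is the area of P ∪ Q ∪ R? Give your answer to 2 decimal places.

By inclusion–exclusion:
Individual areas: |P| = 42, |Q| = 14, |R| = 8.
|P∩Q|: x∈[3,5], y∈[0,6] → 2·6 = 12.
|P∩R| = 0 (no overlap).
|Q∩R| = 0 (no overlap).
|P∩Q∩R| = 0.
|P ∪ Q ∪ R| = 64 − 12 + 0 = 52.00.

52.00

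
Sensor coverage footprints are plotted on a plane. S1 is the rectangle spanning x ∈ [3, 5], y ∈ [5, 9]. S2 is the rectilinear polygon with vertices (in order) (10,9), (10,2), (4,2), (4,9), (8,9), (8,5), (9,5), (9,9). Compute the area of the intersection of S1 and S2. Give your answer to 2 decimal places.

4.00

The intersection is the polygon with vertices (5,5), (4,5), (4,9), (5,9).
By the shoelace formula its area is 4.00.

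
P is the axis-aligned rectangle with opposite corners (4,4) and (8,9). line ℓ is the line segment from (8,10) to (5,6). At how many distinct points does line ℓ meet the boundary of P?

The segment meets the boundary at (7.25,9).

1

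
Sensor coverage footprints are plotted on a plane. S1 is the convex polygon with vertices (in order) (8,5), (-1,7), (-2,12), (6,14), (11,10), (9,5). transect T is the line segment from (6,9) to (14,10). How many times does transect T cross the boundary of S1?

1

The segment meets the boundary at (10.842,9.605).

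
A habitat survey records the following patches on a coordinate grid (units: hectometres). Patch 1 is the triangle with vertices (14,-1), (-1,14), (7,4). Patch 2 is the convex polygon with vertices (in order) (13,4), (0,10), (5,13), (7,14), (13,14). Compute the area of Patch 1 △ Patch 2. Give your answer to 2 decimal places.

|Patch 1| = 15, |Patch 2| = 77.5, |Patch 1∩Patch 2| = 2.7928.
|Patch 1 △ Patch 2| = |Patch 1| + |Patch 2| − 2·|Patch 1∩Patch 2| = 15 + 77.5 − 5.5857 = 86.91.

86.91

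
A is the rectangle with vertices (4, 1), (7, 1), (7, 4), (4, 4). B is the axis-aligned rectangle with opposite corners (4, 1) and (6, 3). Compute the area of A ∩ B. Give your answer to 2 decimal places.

|A∩B|: x∈[4,6], y∈[1,3] → 2·2 = 4.

4.00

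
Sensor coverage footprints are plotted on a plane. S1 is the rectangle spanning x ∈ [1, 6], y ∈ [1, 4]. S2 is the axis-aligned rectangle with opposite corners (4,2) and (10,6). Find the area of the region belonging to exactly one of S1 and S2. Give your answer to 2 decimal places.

31.00

|S1∩S2|: x∈[4,6], y∈[2,4] → 2·2 = 4.
|S1 △ S2| = |S1| + |S2| − 2·|S1∩S2| = 15 + 24 − 8 = 31.00.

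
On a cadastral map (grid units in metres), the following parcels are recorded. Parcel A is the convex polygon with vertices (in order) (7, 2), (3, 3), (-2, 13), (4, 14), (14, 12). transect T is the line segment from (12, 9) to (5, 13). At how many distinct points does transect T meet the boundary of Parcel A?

The segment meets the boundary at (11.929,9.041).

1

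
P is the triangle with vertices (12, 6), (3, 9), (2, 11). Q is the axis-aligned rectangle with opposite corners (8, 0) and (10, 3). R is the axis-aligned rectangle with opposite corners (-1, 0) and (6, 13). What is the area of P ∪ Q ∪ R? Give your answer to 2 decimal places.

100.00

By inclusion–exclusion:
Individual areas: |P| = 7.5, |Q| = 6, |R| = 91.
|P∩Q| = 0.
|P∩R| = 4.5.
|Q∩R| = 0 (no overlap).
|P∩Q∩R| = 0.
|P ∪ Q ∪ R| = 104.5 − 4.5 + 0 = 100.00.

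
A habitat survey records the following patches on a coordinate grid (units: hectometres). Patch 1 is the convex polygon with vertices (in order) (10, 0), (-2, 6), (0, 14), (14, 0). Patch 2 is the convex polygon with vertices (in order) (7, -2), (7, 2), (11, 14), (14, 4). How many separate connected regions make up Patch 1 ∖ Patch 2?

Patch 1 ∖ Patch 2 splits into 2 disjoint pieces (area 4.9555, area 62.875).

2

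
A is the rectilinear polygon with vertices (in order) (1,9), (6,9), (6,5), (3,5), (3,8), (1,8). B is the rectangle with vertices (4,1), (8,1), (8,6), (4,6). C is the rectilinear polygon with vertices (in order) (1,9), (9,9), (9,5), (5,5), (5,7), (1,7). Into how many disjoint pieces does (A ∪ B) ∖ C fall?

1

(A ∪ B) ∖ C is a single connected region.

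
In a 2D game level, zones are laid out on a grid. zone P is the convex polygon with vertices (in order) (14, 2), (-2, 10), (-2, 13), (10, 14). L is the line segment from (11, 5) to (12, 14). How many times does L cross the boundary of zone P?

1

The segment meets the boundary at (11.5,9.5).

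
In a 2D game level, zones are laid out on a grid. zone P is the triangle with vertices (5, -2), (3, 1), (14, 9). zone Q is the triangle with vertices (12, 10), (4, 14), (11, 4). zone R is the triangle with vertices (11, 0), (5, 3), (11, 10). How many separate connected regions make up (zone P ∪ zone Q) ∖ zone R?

(zone P ∪ zone Q) ∖ zone R splits into 2 disjoint pieces (area 11.5914, area 20.7244).

2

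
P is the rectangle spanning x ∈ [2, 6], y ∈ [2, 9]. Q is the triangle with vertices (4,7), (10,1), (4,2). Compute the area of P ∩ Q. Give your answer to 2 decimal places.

8.00

The intersection is the polygon with vertices (6,2), (4,2), (4,7), (6,5).
By the shoelace formula its area is 8.00.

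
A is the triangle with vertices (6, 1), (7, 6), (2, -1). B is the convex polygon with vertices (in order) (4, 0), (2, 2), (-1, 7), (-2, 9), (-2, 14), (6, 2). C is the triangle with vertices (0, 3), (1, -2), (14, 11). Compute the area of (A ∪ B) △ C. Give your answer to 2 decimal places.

54.54

|A ∪ B| = 43.5905.
|(A ∪ B) ∩ C| = 14.0252.
|(A ∪ B) △ C| = 43.5905 + 39 − 28.0504 = 54.54.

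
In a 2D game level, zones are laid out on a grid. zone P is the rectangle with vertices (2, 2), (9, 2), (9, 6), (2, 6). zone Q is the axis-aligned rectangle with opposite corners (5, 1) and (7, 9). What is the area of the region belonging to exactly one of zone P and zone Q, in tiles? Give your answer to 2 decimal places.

28.00

|zone P∩zone Q|: x∈[5,7], y∈[2,6] → 2·4 = 8.
|zone P △ zone Q| = |zone P| + |zone Q| − 2·|zone P∩zone Q| = 28 + 16 − 16 = 28.00.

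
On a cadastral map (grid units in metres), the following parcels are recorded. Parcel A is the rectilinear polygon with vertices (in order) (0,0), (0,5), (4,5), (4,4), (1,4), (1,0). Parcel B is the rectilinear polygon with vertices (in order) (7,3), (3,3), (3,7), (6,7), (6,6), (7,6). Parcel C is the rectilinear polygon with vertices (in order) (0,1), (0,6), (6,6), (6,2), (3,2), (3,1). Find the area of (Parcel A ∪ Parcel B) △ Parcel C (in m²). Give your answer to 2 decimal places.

19.00

|Parcel A ∪ Parcel B| = 22.
|(Parcel A ∪ Parcel B) ∩ Parcel C| = 15.
|(Parcel A ∪ Parcel B) △ Parcel C| = 22 + 27 − 30 = 19.00.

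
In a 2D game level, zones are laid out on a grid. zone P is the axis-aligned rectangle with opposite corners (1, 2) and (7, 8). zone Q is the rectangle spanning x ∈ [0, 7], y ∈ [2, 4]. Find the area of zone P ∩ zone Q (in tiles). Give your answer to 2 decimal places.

12.00

|zone P∩zone Q|: x∈[1,7], y∈[2,4] → 6·2 = 12.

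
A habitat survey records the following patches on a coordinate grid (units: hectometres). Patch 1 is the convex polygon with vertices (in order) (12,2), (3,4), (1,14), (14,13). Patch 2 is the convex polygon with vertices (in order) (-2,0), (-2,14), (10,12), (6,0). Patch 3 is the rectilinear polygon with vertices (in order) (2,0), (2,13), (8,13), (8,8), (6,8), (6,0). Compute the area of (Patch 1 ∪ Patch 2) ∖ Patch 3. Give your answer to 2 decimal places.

|Patch 1 ∪ Patch 2| = 187.4483.
|(Patch 1 ∪ Patch 2) ∩ Patch 3| = 62.
|(Patch 1 ∪ Patch 2) ∖ Patch 3| = 187.4483 − 62 = 125.45.

125.45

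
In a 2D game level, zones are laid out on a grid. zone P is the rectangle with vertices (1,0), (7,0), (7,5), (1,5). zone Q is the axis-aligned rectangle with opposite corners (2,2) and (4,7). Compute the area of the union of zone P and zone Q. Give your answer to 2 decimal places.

34.00

By inclusion–exclusion:
Individual areas: |zone P| = 30, |zone Q| = 10.
|zone P∩zone Q|: x∈[2,4], y∈[2,5] → 2·3 = 6.
|zone P ∪ zone Q| = 40 − 6 = 34.00.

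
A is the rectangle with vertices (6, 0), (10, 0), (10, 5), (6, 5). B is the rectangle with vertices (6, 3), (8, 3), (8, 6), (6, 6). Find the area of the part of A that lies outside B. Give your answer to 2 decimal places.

16.00

|A∩B|: x∈[6,8], y∈[3,5] → 2·2 = 4.
|A| = 20.
|A ∖ B| = |A| − |A∩B| = 20 − 4 = 16.00.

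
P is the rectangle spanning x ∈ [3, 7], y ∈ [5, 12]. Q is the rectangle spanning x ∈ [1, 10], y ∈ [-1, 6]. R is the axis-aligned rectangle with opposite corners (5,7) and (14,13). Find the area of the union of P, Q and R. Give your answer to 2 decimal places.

131.00

By inclusion–exclusion:
Individual areas: |P| = 28, |Q| = 63, |R| = 54.
|P∩Q|: x∈[3,7], y∈[5,6] → 4·1 = 4.
|P∩R|: x∈[5,7], y∈[7,12] → 2·5 = 10.
|Q∩R| = 0 (no overlap).
|P∩Q∩R| = 0.
|P ∪ Q ∪ R| = 145 − 14 + 0 = 131.00.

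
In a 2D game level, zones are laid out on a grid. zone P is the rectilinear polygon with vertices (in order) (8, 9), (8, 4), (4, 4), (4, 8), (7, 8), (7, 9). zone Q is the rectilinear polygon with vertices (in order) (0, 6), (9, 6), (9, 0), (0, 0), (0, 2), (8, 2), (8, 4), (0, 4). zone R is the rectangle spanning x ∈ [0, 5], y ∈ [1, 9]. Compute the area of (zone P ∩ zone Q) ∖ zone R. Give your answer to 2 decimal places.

6.00

|zone P ∩ zone Q| = 8.
|(zone P ∩ zone Q) ∩ zone R| = 2.
|(zone P ∩ zone Q) ∖ zone R| = 8 − 2 = 6.00.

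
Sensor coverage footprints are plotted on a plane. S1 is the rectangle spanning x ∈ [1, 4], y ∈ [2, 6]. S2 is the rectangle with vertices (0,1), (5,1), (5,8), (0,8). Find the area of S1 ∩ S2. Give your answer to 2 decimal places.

|S1∩S2|: x∈[1,4], y∈[2,6] → 3·4 = 12.

12.00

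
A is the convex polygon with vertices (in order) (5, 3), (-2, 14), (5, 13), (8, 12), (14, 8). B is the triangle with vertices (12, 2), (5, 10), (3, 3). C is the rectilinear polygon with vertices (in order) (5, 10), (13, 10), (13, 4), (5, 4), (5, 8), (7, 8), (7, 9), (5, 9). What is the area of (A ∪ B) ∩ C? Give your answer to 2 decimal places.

|A ∪ B| = 96.2438.
|(A ∪ B) ∩ C| = 36.21.

36.21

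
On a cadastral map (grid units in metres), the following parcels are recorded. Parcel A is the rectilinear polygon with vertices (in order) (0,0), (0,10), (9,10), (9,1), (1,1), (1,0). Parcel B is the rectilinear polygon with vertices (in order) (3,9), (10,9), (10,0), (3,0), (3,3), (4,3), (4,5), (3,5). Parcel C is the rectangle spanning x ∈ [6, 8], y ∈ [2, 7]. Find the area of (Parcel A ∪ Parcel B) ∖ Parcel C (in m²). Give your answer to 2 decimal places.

|Parcel A ∪ Parcel B| = 97.
|(Parcel A ∪ Parcel B) ∩ Parcel C| = 10.
|(Parcel A ∪ Parcel B) ∖ Parcel C| = 97 − 10 = 87.00.

87.00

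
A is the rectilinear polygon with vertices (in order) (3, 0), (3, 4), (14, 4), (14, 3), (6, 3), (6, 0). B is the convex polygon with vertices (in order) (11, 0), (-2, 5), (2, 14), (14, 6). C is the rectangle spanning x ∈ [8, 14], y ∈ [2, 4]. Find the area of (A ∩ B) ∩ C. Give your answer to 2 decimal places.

The region (A ∩ B) ∩ C is the polygon with vertices (13,4), (12.5,3), (8,3), (8,4).
By the shoelace formula its area is 4.75.

4.75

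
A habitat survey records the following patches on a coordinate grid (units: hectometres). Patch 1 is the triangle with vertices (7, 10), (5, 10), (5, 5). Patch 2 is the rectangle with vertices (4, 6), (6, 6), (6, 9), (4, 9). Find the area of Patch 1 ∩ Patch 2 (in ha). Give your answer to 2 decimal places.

2.55

The intersection is the polygon with vertices (5,9), (6,9), (6,7.5), (5.4,6), (5,6).
By the shoelace formula its area is 2.55.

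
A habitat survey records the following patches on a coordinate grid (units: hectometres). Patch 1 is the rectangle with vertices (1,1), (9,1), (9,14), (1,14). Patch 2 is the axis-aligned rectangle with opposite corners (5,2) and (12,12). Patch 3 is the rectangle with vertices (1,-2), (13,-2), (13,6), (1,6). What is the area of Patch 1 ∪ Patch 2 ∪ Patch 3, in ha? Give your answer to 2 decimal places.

By inclusion–exclusion:
Individual areas: |Patch 1| = 104, |Patch 2| = 70, |Patch 3| = 96.
|Patch 1∩Patch 2|: x∈[5,9], y∈[2,12] → 4·10 = 40.
|Patch 1∩Patch 3|: x∈[1,9], y∈[1,6] → 8·5 = 40.
|Patch 2∩Patch 3|: x∈[5,12], y∈[2,6] → 7·4 = 28.
|Patch 1∩Patch 2∩Patch 3| = 16.
|Patch 1 ∪ Patch 2 ∪ Patch 3| = 270 − 108 + 16 = 178.00.

178.00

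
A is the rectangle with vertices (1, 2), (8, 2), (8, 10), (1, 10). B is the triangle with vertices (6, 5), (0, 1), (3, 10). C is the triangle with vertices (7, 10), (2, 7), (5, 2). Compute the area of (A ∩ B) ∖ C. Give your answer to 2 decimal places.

|A ∩ B| = 19.75.
|(A ∩ B) ∩ C| = 9.1343.
|(A ∩ B) ∖ C| = 19.75 − 9.1343 = 10.62.

10.62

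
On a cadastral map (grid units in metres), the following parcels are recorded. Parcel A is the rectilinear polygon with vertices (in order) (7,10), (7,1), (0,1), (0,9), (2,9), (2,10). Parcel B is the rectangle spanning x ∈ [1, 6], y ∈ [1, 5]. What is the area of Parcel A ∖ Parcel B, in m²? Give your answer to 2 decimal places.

41.00

|Parcel A| = 61, |Parcel A∩Parcel B| = 20.
|Parcel A ∖ Parcel B| = |Parcel A| − |Parcel A∩Parcel B| = 61 − 20 = 41.00.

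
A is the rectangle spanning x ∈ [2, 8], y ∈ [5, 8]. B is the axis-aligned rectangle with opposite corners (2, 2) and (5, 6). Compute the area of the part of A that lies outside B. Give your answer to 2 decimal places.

15.00

|A∩B|: x∈[2,5], y∈[5,6] → 3·1 = 3.
|A| = 18.
|A ∖ B| = |A| − |A∩B| = 18 − 3 = 15.00.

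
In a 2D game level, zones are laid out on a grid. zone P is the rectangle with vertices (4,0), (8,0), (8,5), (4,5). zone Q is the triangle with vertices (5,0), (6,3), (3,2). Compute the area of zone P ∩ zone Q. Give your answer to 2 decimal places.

3.33

The intersection is the polygon with vertices (4,2.333), (6,3), (5,0), (4,1).
By the shoelace formula its area is 3.33.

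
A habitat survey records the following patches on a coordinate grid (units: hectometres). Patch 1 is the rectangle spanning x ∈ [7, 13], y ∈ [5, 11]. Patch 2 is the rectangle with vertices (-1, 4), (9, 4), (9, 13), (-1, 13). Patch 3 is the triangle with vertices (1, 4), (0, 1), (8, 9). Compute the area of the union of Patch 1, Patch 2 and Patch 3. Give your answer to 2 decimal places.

By inclusion–exclusion:
Individual areas: |Patch 1| = 36, |Patch 2| = 90, |Patch 3| = 8.
|Patch 1∩Patch 2|: x∈[7,9], y∈[5,11] → 2·6 = 12.
|Patch 1∩Patch 3| = 0.1429.
|Patch 2∩Patch 3| = 5.
|Patch 1∩Patch 2∩Patch 3| = 0.1429.
|Patch 1 ∪ Patch 2 ∪ Patch 3| = 134 − 17.1429 + 0.1429 = 117.00.

117.00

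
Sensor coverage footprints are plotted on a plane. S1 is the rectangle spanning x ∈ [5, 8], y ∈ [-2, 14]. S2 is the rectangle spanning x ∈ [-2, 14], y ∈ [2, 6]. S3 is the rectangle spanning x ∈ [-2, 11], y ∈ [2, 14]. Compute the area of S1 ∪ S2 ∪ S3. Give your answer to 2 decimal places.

180.00

By inclusion–exclusion:
Individual areas: |S1| = 48, |S2| = 64, |S3| = 156.
|S1∩S2|: x∈[5,8], y∈[2,6] → 3·4 = 12.
|S1∩S3|: x∈[5,8], y∈[2,14] → 3·12 = 36.
|S2∩S3|: x∈[-2,11], y∈[2,6] → 13·4 = 52.
|S1∩S2∩S3| = 12.
|S1 ∪ S2 ∪ S3| = 268 − 100 + 12 = 180.00.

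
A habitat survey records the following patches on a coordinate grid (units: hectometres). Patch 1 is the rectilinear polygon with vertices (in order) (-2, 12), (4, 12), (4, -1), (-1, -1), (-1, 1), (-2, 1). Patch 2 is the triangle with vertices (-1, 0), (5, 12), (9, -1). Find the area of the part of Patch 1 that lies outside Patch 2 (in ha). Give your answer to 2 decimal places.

49.75

|Patch 1| = 76, |Patch 1∩Patch 2| = 26.25.
|Patch 1 ∖ Patch 2| = |Patch 1| − |Patch 1∩Patch 2| = 76 − 26.25 = 49.75.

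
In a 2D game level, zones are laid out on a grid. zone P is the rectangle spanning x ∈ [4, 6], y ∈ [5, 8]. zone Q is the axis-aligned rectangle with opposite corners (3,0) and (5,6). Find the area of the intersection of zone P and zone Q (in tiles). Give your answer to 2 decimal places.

1.00

|zone P∩zone Q|: x∈[4,5], y∈[5,6] → 1·1 = 1.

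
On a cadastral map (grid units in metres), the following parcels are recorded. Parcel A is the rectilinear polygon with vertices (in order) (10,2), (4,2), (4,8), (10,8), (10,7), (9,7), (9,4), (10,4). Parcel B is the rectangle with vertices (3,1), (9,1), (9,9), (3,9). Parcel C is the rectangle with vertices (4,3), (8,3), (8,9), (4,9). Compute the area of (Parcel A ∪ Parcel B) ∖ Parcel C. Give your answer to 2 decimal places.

27.00

|Parcel A ∪ Parcel B| = 51.
|(Parcel A ∪ Parcel B) ∩ Parcel C| = 24.
|(Parcel A ∪ Parcel B) ∖ Parcel C| = 51 − 24 = 27.00.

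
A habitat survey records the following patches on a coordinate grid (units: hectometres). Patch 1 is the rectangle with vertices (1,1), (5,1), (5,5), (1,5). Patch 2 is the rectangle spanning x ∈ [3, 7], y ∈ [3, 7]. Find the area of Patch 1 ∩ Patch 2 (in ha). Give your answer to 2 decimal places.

4.00

|Patch 1∩Patch 2|: x∈[3,5], y∈[3,5] → 2·2 = 4.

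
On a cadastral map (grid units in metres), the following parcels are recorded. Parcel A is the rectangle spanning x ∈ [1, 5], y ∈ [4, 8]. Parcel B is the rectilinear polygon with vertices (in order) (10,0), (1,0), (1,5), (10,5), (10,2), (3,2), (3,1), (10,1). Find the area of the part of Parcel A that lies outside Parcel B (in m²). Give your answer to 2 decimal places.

|Parcel A| = 16, |Parcel A∩Parcel B| = 4.
|Parcel A ∖ Parcel B| = |Parcel A| − |Parcel A∩Parcel B| = 16 − 4 = 12.00.

12.00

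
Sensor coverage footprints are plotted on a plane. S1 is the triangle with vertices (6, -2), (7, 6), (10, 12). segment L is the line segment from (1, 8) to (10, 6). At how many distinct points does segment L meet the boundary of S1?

The segment meets the boundary at (8.388,6.358), (7.3,6.6).

2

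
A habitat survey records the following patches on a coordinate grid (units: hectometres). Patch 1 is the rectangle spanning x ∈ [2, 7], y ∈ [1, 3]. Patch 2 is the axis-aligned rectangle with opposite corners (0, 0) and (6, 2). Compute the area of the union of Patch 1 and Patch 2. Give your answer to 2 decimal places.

By inclusion–exclusion:
Individual areas: |Patch 1| = 10, |Patch 2| = 12.
|Patch 1∩Patch 2|: x∈[2,6], y∈[1,2] → 4·1 = 4.
|Patch 1 ∪ Patch 2| = 22 − 4 = 18.00.

18.00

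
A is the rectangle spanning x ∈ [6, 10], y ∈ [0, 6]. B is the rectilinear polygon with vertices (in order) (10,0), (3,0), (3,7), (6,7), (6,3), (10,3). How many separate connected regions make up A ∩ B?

1

A ∩ B is a single connected region.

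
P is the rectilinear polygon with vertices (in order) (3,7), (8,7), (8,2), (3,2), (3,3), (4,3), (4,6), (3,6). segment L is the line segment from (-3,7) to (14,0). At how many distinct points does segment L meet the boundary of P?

The segment meets the boundary at (8,2.471), (4,4.118).

2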